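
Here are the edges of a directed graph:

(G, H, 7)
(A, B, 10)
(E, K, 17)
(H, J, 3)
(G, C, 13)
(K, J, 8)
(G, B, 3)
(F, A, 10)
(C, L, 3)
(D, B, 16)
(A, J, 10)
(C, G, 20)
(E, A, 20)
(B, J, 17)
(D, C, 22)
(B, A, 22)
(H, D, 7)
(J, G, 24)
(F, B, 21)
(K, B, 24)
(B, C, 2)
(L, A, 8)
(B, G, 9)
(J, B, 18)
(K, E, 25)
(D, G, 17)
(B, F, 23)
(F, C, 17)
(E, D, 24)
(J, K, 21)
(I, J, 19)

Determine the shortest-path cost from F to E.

66

Enumerating some paths:
F - C - L - A - J - K - E: 17+3+8+10+21+25 = 84
F - A - J - K - E: 10+10+21+25 = 66
F - A - B - J - K - E: 10+10+17+21+25 = 83
F - B - J - K - E: 21+17+21+25 = 84
The minimum is 66 via F - A - J - K - E.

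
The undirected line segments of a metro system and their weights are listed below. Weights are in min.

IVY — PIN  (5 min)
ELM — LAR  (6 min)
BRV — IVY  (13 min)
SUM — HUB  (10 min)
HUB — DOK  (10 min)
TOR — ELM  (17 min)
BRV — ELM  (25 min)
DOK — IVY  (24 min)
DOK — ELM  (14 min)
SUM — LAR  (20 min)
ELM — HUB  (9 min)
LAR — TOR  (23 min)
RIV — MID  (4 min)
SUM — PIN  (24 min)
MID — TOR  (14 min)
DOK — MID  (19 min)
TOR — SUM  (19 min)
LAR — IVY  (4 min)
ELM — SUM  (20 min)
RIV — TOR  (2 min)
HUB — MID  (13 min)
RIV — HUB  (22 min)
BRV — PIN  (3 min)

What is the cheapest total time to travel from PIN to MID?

37 min

Enumerating some paths:
PIN–IVY–LAR–TOR–RIV–MID: 5+4+23+2+4 = 38
PIN–IVY–LAR–ELM–HUB–MID: 5+4+6+9+13 = 37
Cheapest is PIN–IVY–LAR–ELM–HUB–MID at 37 min.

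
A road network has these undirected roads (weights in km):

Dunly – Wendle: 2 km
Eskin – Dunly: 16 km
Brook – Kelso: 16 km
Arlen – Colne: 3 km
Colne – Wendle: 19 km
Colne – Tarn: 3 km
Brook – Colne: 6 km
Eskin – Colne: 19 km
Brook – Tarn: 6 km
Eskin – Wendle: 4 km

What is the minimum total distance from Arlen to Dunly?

24 km

Candidate routes:
Arlen–Colne–Eskin–Dunly: 3+19+16 = 38
Arlen–Colne–Wendle–Eskin–Dunly: 3+19+4+16 = 42
Arlen–Colne–Wendle–Dunly: 3+19+2 = 24
Arlen–Colne–Eskin–Wendle–Dunly: 3+19+4+2 = 28
Cheapest is Arlen–Colne–Wendle–Dunly at 24 km.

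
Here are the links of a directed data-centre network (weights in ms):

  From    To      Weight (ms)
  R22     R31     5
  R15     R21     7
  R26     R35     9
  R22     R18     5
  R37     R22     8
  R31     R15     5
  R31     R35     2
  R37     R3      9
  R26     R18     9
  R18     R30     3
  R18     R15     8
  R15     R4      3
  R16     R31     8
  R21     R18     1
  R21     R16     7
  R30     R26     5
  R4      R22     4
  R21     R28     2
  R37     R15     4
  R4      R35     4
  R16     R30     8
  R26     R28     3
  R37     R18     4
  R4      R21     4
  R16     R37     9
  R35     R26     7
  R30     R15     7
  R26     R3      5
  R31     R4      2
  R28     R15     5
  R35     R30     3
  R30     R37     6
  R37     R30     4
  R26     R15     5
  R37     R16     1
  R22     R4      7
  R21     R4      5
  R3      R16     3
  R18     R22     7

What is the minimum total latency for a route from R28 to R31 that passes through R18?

25 ms

Shortest R28→R18: R28 → R15 → R21 → R18 = 13
Best R18 to R31: R18 → R22 → R31 costing 12
Total via R18: 13 + 12 = 25 ms.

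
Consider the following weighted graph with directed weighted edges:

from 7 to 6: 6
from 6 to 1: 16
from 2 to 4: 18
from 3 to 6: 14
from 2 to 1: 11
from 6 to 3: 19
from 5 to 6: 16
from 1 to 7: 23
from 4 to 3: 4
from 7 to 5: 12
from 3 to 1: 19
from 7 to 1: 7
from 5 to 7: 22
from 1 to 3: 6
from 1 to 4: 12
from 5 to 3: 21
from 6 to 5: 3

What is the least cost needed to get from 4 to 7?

43

Enumerating some paths:
4 → 3 → 6 → 5 → 7: 4+14+3+22 = 43
4 → 3 → 1 → 7: 4+19+23 = 46
The minimum is 43 via 4 → 3 → 6 → 5 → 7.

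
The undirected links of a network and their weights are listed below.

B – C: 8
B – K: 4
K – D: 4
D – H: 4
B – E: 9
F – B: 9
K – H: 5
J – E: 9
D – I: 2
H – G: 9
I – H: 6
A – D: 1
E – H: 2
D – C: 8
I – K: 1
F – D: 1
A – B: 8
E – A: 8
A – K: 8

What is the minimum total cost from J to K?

16

Enumerating some paths:
J–E–H–K: 9+2+5 = 16
J–E–H–D–I–K: 9+2+4+2+1 = 18
Cheapest is J–E–H–K at 16.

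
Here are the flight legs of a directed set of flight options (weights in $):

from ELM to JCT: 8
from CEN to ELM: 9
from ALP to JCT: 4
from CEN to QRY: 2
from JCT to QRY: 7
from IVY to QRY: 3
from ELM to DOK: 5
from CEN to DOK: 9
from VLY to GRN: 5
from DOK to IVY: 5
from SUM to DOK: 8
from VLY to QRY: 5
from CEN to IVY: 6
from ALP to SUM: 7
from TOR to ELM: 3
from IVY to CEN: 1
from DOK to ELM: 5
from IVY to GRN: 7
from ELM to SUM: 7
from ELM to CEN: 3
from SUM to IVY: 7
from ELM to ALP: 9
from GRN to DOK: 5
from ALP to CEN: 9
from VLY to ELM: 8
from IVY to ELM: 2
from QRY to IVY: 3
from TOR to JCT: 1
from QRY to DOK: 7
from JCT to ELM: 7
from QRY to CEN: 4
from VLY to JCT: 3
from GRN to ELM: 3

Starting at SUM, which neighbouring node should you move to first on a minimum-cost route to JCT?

IVY

Compare a few routes:
SUM → IVY → ELM → ALP → JCT: 7+2+9+4 = 22
SUM → IVY → ELM → JCT: 7+2+8 = 17
SUM → DOK → ELM → JCT: 8+5+8 = 21
Cheapest is SUM → IVY → ELM → JCT at $17.
So from SUM the first move is to IVY.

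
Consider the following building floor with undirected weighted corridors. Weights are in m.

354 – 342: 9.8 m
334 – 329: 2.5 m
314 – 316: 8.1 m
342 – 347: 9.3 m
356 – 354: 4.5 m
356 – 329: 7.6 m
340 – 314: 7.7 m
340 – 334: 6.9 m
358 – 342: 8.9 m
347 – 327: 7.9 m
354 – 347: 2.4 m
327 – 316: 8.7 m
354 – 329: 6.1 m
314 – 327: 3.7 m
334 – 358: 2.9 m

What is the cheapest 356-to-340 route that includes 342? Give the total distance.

Shortest 356→342: 356–354–342 = 14.3
Best 342 to 340: 342–358–334–340 costing 18.7
Total via 342: 14.3 + 18.7 = 33 m.

33 m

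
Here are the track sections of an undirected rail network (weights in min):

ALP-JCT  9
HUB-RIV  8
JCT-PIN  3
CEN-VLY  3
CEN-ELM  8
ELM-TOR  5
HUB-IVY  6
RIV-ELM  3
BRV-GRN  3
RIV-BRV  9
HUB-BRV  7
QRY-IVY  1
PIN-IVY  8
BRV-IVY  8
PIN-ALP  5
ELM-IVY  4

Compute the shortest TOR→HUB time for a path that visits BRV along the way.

24 min

Shortest TOR→BRV: TOR → ELM → RIV → BRV = 17
Shortest BRV→HUB: BRV → HUB = 7
Total via BRV: 17 + 7 = 24 min.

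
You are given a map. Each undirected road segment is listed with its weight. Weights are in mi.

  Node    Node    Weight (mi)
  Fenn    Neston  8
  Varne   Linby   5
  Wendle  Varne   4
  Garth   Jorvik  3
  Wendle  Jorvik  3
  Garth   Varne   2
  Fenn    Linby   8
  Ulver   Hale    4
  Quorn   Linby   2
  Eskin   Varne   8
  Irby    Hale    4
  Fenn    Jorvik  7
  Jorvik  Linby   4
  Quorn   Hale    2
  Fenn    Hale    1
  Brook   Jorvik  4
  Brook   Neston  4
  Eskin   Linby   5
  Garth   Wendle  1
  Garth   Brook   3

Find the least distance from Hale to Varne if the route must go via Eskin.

17 mi

Shortest Hale→Eskin: Hale–Quorn–Linby–Eskin = 9
Best Eskin to Varne: Eskin–Varne costing 8
Total via Eskin: 9 + 8 = 17 mi.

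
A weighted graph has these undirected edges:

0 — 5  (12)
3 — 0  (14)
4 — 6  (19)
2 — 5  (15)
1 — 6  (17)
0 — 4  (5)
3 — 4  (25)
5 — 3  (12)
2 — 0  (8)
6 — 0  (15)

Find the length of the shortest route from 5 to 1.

Settle nodes by increasing distance from 5:
5: 0
0: 12  (via 5)
3: 12  (via 5)
2: 15  (via 5)
4: 17  (via 0)
6: 27  (via 0)
1: 44  (via 6)
Shortest route: 5–0–6–1 = 44.

44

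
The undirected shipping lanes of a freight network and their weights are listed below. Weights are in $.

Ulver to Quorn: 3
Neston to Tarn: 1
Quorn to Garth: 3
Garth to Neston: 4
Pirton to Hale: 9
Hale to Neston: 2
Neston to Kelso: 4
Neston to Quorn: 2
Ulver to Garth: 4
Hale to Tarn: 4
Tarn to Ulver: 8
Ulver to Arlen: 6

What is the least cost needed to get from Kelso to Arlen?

$15

Settle nodes by increasing distance from Kelso:
Kelso: 0
Neston: 4  (via Kelso)
Tarn: 5  (via Neston)
Quorn: 6  (via Neston)
Hale: 6  (via Neston)
Garth: 8  (via Neston)
Ulver: 9  (via Quorn)
Arlen: 15  (via Ulver)
Shortest route: Kelso → Neston → Quorn → Ulver → Arlen = $15.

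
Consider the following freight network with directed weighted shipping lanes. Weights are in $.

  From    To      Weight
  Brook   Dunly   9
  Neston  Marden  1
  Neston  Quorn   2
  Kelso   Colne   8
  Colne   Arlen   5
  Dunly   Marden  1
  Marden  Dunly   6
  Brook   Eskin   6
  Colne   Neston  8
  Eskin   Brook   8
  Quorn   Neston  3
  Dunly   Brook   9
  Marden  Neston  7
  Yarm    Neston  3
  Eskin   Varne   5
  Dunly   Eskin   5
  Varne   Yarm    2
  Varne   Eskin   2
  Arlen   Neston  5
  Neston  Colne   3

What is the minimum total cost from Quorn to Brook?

$19

Enumerating some paths:
Quorn - Neston - Marden - Dunly - Eskin - Brook: 3+1+6+5+8 = 23
Quorn - Neston - Marden - Dunly - Brook: 3+1+6+9 = 19
Cheapest is Quorn - Neston - Marden - Dunly - Brook at $19.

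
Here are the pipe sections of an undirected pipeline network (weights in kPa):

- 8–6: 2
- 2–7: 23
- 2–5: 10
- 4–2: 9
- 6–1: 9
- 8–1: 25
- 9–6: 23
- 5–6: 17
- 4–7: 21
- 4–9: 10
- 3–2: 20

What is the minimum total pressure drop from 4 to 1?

Compare a few routes:
4–9–6–1: 10+23+9 = 42
4–2–5–6–1: 9+10+17+9 = 45
Cheapest is 4–9–6–1 at 42 kPa.

42 kPa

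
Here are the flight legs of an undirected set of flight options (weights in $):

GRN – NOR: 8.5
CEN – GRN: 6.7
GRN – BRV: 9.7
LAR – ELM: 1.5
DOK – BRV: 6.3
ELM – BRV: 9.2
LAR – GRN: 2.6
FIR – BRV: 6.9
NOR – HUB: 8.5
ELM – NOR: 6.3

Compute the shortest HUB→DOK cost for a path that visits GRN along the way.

Shortest HUB→GRN: HUB → NOR → GRN = 17
Best GRN to DOK: GRN → BRV → DOK costing 16
Total via GRN: 17 + 16 = $33.

$33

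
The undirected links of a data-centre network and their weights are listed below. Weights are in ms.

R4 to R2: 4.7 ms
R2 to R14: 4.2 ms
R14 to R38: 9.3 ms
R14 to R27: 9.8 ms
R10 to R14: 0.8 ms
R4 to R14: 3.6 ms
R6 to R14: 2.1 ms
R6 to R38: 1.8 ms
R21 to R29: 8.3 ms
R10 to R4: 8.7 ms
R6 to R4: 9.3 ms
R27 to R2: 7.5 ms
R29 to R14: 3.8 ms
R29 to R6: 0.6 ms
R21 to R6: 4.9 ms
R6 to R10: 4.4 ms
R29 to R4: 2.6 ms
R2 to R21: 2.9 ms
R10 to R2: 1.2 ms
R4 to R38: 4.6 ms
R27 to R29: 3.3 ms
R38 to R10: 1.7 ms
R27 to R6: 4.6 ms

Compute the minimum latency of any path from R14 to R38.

2.5 ms

Candidate routes:
R14–R29–R6–R38: 3.8+0.6+1.8 = 6.2
R14–R6–R38: 2.1+1.8 = 3.9
R14–R10–R38: 0.8+1.7 = 2.5
Cheapest is R14–R10–R38 at 2.5 ms.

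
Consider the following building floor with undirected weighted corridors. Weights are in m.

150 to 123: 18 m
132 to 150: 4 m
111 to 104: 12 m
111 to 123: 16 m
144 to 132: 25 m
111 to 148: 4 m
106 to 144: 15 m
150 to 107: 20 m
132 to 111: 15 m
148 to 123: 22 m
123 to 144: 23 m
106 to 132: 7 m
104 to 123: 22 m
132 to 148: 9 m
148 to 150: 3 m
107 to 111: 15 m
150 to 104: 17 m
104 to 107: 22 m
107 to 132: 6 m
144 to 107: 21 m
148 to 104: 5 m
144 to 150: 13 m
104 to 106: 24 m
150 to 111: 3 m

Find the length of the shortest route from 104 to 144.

21 m

Enumerating some paths:
104 → 148 → 150 → 144: 5+3+13 = 21
104 → 111 → 150 → 144: 12+3+13 = 28
104 → 148 → 111 → 150 → 144: 5+4+3+13 = 25
104 → 150 → 144: 17+13 = 30
The minimum is 21 m via 104 → 148 → 150 → 144.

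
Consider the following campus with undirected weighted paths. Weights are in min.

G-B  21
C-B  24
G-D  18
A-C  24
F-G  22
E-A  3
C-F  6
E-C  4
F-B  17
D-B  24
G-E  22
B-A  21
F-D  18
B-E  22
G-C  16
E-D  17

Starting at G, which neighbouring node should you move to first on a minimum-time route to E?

C

Candidate routes:
G–E: 22 = 22
G–C–E: 16+4 = 20
The minimum is 20 min via G–C–E.
So from G the first move is to C.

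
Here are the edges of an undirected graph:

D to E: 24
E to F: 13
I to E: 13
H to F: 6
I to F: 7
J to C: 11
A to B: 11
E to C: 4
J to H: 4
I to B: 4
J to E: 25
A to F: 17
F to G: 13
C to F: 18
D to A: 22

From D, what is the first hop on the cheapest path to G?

E

Enumerating some paths:
D - E - I - F - G: 24+13+7+13 = 57
D - A - F - G: 22+17+13 = 52
D - A - B - I - F - G: 22+11+4+7+13 = 57
D - E - F - G: 24+13+13 = 50
Cheapest is D - E - F - G at 50.
So from D the first move is to E.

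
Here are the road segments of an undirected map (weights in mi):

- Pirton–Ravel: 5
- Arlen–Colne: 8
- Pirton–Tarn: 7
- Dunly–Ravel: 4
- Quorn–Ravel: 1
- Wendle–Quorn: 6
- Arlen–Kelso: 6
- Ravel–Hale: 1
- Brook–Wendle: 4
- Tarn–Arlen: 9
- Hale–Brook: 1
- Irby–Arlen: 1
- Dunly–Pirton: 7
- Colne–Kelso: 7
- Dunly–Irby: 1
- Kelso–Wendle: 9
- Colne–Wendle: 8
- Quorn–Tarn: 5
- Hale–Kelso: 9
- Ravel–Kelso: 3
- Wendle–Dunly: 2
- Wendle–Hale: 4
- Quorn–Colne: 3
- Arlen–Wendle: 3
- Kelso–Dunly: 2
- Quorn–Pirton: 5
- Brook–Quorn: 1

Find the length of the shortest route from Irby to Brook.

Compare a few routes:
Irby → Dunly → Wendle → Hale → Brook: 1+2+4+1 = 8
Irby → Arlen → Wendle → Brook: 1+3+4 = 8
Irby → Dunly → Wendle → Brook: 1+2+4 = 7
The minimum is 7 mi via Irby → Dunly → Wendle → Brook.

7 mi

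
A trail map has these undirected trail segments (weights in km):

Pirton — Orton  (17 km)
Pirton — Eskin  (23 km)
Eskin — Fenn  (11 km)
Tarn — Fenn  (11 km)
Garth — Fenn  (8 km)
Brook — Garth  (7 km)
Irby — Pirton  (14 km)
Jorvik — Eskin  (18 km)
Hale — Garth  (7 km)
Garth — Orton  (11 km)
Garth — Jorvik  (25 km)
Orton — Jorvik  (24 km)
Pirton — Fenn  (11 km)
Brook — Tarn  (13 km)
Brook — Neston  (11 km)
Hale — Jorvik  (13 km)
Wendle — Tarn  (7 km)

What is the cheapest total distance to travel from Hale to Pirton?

26 km

Candidate routes:
Hale → Garth → Fenn → Pirton: 7+8+11 = 26
Hale → Garth → Orton → Pirton: 7+11+17 = 35
Hale → Garth → Brook → Tarn → Fenn → Pirton: 7+7+13+11+11 = 49
The minimum is 26 km via Hale → Garth → Fenn → Pirton.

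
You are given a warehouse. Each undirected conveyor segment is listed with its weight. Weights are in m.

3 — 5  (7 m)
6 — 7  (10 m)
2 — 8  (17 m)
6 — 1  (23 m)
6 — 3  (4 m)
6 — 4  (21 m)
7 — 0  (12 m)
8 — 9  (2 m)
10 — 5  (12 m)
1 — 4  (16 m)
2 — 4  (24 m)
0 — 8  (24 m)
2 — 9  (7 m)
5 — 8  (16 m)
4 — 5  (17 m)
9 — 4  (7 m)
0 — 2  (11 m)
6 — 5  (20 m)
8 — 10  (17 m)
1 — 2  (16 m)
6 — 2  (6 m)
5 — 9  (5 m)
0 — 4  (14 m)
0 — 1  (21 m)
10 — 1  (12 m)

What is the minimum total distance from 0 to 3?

Compare a few routes:
0–7–6–3: 12+10+4 = 26
0–2–6–3: 11+6+4 = 21
0–2–9–5–3: 11+7+5+7 = 30
The minimum is 21 m via 0–2–6–3.

21 m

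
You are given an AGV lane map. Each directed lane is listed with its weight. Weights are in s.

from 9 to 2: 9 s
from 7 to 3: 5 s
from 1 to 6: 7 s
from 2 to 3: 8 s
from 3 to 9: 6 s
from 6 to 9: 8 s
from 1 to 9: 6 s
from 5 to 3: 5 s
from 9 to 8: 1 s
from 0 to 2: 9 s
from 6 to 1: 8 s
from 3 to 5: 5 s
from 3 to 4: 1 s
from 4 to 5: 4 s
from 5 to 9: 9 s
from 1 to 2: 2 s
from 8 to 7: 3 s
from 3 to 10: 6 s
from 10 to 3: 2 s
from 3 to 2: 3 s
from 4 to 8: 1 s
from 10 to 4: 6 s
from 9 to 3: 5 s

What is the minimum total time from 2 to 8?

10 s

Settle nodes by increasing distance from 2:
2: 0
3: 8  (via 2)
4: 9  (via 3)
8: 10  (via 4)
Shortest route: 2 → 3 → 4 → 8 = 10 s.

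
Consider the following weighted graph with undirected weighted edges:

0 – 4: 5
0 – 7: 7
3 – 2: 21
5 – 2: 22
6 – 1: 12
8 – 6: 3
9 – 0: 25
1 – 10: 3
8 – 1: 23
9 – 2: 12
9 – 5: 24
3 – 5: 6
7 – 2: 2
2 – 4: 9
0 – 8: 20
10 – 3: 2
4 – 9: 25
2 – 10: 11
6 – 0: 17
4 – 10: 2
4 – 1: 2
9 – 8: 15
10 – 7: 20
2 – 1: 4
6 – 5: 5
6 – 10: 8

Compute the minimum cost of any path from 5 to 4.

Compare a few routes:
5–3–10–1–4: 6+2+3+2 = 13
5–3–10–4: 6+2+2 = 10
Cheapest is 5–3–10–4 at 10.

10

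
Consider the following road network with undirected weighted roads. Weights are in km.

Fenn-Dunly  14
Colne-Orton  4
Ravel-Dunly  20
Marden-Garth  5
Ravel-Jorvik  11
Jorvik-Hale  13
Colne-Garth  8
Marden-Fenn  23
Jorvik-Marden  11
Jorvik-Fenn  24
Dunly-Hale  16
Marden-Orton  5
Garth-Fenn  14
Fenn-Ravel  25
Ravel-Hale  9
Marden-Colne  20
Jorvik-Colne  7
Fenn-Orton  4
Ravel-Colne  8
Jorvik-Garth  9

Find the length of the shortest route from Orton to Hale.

Shortest distances from Orton:
Orton: 0
Fenn: 4  (via Orton)
Colne: 4  (via Orton)
Marden: 5  (via Orton)
Garth: 10  (via Marden)
Jorvik: 11  (via Colne)
Ravel: 12  (via Colne)
Dunly: 18  (via Fenn)
Hale: 21  (via Ravel)
Shortest route: Orton → Colne → Ravel → Hale = 21 km.

21 km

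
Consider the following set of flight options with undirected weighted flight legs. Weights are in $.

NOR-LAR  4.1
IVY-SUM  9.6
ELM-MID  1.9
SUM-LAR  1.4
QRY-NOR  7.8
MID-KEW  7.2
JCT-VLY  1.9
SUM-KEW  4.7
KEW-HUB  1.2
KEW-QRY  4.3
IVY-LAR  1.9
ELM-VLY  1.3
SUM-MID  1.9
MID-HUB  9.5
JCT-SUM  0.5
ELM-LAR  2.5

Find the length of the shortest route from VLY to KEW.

$7.1

Settle nodes by increasing distance from VLY:
VLY: 0
ELM: 1.3  (via VLY)
JCT: 1.9  (via VLY)
SUM: 2.4  (via JCT)
MID: 3.2  (via ELM)
LAR: 3.8  (via ELM)
IVY: 5.7  (via LAR)
KEW: 7.1  (via SUM)
Shortest route: VLY → JCT → SUM → KEW = $7.1.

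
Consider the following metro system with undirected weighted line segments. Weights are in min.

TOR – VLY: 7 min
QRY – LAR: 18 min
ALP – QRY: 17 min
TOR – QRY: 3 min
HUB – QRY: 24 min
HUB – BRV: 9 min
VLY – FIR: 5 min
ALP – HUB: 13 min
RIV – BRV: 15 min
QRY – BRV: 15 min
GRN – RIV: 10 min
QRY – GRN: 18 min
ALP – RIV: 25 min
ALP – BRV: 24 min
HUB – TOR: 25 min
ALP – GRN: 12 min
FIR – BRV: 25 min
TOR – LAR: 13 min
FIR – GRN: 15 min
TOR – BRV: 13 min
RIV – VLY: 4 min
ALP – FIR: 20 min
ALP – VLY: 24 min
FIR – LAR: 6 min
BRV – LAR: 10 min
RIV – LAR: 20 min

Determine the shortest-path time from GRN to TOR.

Running Dijkstra from GRN:
GRN: 0
RIV: 10  (via GRN)
ALP: 12  (via GRN)
VLY: 14  (via RIV)
FIR: 15  (via GRN)
QRY: 18  (via GRN)
LAR: 21  (via FIR)
TOR: 21  (via VLY)
Shortest route: GRN–RIV–VLY–TOR = 21 min.

21 min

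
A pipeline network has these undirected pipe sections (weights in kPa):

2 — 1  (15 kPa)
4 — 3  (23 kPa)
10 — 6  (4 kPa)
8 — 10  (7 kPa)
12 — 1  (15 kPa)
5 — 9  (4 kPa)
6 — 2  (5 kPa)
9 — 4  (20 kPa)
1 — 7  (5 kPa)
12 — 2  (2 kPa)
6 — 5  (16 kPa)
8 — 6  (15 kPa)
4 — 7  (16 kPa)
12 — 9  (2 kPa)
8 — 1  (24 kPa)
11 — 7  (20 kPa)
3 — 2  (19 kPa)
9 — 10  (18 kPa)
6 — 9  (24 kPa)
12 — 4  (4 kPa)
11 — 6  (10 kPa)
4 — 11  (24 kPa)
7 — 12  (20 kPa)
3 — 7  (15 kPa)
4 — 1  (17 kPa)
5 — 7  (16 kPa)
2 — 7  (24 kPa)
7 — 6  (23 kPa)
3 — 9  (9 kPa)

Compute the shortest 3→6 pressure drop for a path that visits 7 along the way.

Best 3 to 7: 3 → 7 costing 15
Shortest 7→6: 7 → 6 = 23
Total via 7: 15 + 23 = 38 kPa.

38 kPa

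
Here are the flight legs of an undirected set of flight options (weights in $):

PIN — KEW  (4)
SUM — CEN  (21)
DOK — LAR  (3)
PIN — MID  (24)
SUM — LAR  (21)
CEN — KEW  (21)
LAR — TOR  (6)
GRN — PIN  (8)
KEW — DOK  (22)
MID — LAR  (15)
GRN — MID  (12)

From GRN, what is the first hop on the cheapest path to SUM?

Enumerating some paths:
GRN → MID → LAR → SUM: 12+15+21 = 48
GRN → PIN → KEW → CEN → SUM: 8+4+21+21 = 54
The minimum is $48 via GRN → MID → LAR → SUM.
So from GRN the first move is to MID.

MID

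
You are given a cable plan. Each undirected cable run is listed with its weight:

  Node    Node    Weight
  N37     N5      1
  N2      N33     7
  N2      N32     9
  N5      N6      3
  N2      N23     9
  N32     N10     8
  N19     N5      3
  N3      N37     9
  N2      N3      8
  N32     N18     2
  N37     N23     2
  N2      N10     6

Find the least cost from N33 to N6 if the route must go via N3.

Shortest N33→N3: N33–N2–N3 = 15
Shortest N3→N6: N3–N37–N5–N6 = 13
Total via N3: 15 + 13 = 28.

28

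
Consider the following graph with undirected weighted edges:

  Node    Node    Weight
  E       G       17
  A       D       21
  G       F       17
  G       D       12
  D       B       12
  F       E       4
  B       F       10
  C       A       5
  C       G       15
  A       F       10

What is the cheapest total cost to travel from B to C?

Enumerating some paths:
B–D–G–C: 12+12+15 = 39
B–D–A–C: 12+21+5 = 38
B–F–G–C: 10+17+15 = 42
B–F–A–C: 10+10+5 = 25
Cheapest is B–F–A–C at 25.

25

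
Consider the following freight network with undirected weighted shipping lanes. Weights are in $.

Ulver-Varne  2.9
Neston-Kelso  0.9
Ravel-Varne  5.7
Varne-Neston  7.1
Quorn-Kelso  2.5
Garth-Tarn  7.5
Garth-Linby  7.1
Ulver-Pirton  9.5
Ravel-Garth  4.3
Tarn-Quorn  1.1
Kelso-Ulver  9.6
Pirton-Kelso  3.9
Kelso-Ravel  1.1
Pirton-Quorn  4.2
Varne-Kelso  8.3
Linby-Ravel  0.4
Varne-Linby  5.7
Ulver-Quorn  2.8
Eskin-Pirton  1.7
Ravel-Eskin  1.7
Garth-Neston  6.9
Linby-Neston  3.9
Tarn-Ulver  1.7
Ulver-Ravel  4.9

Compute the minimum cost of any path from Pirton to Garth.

$7.7

Running Dijkstra from Pirton:
Pirton: 0
Eskin: 1.7  (via Pirton)
Ravel: 3.4  (via Eskin)
Linby: 3.8  (via Ravel)
Kelso: 3.9  (via Pirton)
Quorn: 4.2  (via Pirton)
Neston: 4.8  (via Kelso)
Tarn: 5.3  (via Quorn)
Ulver: 7  (via Quorn)
Garth: 7.7  (via Ravel)
Shortest route: Pirton–Eskin–Ravel–Garth = $7.7.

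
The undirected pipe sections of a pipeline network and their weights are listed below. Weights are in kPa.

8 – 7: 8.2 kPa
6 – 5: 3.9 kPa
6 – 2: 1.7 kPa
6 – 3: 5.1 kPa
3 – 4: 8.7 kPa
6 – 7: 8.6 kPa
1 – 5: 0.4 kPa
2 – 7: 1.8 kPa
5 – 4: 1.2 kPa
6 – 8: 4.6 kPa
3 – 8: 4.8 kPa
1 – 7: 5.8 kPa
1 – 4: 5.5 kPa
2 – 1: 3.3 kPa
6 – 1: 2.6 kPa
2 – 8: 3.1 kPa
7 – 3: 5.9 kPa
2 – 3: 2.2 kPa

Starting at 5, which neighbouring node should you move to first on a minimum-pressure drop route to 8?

Candidate routes:
5 → 1 → 6 → 8: 0.4+2.6+4.6 = 7.6
5 → 1 → 2 → 8: 0.4+3.3+3.1 = 6.8
5 → 1 → 6 → 2 → 8: 0.4+2.6+1.7+3.1 = 7.8
The minimum is 6.8 kPa via 5 → 1 → 2 → 8.
So from 5 the first move is to 1.

1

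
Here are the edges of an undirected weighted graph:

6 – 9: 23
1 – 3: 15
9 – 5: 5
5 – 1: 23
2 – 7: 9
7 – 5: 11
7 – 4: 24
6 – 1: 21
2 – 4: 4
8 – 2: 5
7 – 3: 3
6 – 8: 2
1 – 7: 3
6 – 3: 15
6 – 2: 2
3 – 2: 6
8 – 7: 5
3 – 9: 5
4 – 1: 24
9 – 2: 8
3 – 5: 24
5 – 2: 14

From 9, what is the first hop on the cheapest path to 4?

Candidate routes:
9–3–7–8–6–2–4: 5+3+5+2+2+4 = 21
9–3–2–4: 5+6+4 = 15
9–2–4: 8+4 = 12
Cheapest is 9–2–4 at 12.
So from 9 the first move is to 2.

2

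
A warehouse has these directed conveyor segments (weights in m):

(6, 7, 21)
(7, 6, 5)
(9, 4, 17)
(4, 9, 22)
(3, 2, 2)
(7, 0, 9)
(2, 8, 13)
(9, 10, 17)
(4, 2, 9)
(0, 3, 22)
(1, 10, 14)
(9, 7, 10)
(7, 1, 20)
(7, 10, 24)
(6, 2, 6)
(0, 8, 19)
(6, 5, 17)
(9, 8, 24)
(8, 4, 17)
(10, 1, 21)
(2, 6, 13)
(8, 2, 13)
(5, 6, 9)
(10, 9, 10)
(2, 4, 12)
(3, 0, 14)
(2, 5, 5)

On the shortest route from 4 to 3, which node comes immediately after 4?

Enumerating some paths:
4 - 9 - 7 - 0 - 3: 22+10+9+22 = 63
4 - 2 - 5 - 6 - 7 - 0 - 3: 9+5+9+21+9+22 = 75
4 - 2 - 6 - 7 - 0 - 3: 9+13+21+9+22 = 74
Cheapest is 4 - 9 - 7 - 0 - 3 at 63 m.
So from 4 the first move is to 9.

9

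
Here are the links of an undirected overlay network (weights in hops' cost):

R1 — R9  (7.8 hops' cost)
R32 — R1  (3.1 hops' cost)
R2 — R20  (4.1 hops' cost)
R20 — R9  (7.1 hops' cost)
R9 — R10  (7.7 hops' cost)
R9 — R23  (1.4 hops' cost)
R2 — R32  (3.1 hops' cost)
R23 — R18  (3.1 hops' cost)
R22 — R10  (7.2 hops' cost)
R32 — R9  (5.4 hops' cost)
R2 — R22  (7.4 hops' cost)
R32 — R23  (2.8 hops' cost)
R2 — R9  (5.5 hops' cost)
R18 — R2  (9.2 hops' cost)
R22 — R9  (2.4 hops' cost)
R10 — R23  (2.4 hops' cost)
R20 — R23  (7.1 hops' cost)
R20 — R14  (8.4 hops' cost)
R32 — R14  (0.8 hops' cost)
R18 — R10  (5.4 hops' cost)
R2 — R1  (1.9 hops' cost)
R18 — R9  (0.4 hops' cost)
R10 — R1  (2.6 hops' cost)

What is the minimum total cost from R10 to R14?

Candidate routes:
R10 → R23 → R32 → R14: 2.4+2.8+0.8 = 6
R10 → R1 → R2 → R32 → R14: 2.6+1.9+3.1+0.8 = 8.4
R10 → R1 → R32 → R14: 2.6+3.1+0.8 = 6.5
Cheapest is R10 → R23 → R32 → R14 at 6 hops' cost.

6 hops' cost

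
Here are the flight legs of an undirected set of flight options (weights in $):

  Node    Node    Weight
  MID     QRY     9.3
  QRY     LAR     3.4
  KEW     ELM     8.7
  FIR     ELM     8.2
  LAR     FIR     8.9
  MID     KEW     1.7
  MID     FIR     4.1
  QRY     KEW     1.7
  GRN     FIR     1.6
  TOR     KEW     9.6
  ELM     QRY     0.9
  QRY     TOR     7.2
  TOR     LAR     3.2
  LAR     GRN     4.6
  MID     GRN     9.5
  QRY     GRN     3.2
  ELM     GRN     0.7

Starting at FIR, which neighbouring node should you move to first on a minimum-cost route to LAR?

Candidate routes:
FIR → GRN → LAR: 1.6+4.6 = 6.2
FIR → GRN → ELM → QRY → LAR: 1.6+0.7+0.9+3.4 = 6.6
The minimum is $6.2 via FIR → GRN → LAR.
So from FIR the first move is to GRN.

GRN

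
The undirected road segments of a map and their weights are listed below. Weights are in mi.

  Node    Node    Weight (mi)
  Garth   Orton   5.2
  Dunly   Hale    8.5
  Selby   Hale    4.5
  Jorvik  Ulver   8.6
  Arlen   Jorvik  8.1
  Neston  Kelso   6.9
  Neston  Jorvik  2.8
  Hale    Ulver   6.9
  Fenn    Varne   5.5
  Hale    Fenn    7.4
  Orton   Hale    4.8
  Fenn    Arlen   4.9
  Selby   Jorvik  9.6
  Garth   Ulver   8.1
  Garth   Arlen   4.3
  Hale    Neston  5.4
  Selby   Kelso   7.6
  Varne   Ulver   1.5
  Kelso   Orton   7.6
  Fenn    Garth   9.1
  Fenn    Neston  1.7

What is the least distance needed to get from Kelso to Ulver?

Enumerating some paths:
Kelso → Neston → Jorvik → Ulver: 6.9+2.8+8.6 = 18.3
Kelso → Neston → Fenn → Varne → Ulver: 6.9+1.7+5.5+1.5 = 15.6
Cheapest is Kelso → Neston → Fenn → Varne → Ulver at 15.6 mi.

15.6 mi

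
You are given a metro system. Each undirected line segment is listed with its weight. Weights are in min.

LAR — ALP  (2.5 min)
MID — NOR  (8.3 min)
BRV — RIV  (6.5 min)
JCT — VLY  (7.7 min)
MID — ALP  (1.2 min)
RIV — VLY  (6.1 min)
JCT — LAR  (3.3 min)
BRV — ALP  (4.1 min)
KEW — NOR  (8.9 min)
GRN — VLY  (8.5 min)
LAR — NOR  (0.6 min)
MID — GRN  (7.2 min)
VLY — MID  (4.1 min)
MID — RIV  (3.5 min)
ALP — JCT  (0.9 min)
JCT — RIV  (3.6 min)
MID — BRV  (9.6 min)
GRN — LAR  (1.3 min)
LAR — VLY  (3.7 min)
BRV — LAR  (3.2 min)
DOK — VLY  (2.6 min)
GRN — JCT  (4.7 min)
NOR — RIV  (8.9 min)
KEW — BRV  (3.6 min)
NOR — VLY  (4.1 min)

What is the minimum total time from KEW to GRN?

Settle nodes by increasing distance from KEW:
KEW: 0
BRV: 3.6  (via KEW)
LAR: 6.8  (via BRV)
NOR: 7.4  (via LAR)
ALP: 7.7  (via BRV)
GRN: 8.1  (via LAR)
Shortest route: KEW → BRV → LAR → GRN = 8.1 min.

8.1 min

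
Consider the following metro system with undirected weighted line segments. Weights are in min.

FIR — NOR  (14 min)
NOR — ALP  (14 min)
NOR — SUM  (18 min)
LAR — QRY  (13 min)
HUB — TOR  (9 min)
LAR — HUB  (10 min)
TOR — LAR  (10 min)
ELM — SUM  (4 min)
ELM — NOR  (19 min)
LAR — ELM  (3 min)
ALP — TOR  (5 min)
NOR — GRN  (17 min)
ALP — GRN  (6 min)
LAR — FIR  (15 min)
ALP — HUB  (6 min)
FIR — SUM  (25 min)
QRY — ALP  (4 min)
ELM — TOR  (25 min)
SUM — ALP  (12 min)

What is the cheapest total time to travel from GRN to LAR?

21 min

Running Dijkstra from GRN:
GRN: 0
ALP: 6  (via GRN)
QRY: 10  (via ALP)
TOR: 11  (via ALP)
HUB: 12  (via ALP)
NOR: 17  (via GRN)
SUM: 18  (via ALP)
LAR: 21  (via TOR)
Shortest route: GRN → ALP → TOR → LAR = 21 min.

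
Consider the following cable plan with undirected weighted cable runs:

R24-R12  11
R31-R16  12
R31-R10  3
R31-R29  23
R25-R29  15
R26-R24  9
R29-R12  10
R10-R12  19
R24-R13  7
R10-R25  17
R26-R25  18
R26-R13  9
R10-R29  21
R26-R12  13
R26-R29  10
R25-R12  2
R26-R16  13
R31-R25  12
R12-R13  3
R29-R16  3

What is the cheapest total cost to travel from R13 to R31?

17

Candidate routes:
R13 - R12 - R25 - R31: 3+2+12 = 17
R13 - R12 - R10 - R31: 3+19+3 = 25
R13 - R12 - R25 - R10 - R31: 3+2+17+3 = 25
Cheapest is R13 - R12 - R25 - R31 at 17.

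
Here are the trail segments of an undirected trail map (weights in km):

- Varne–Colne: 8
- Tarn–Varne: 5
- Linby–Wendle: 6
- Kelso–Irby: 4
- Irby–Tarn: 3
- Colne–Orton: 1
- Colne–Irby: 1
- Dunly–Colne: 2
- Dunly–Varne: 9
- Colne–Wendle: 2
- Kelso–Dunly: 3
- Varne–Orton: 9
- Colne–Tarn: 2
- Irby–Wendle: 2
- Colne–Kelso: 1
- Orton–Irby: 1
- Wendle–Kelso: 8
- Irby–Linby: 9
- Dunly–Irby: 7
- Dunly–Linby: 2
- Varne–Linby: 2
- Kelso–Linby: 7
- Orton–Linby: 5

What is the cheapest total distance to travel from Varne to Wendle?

8 km

Running Dijkstra from Varne:
Varne: 0
Linby: 2  (via Varne)
Dunly: 4  (via Linby)
Tarn: 5  (via Varne)
Colne: 6  (via Dunly)
Kelso: 7  (via Dunly)
Irby: 7  (via Colne)
Orton: 7  (via Linby)
Wendle: 8  (via Linby)
Shortest route: Varne → Linby → Wendle = 8 km.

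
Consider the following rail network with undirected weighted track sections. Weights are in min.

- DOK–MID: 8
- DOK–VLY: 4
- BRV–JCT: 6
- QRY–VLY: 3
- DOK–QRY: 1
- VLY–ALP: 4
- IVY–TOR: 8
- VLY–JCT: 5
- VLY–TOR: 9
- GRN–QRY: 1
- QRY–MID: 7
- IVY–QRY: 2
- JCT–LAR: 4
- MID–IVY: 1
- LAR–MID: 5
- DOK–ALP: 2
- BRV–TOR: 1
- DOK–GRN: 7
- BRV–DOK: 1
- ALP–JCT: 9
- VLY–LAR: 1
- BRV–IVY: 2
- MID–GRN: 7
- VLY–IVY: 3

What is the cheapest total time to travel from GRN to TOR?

4 min

Shortest distances from GRN:
GRN: 0
QRY: 1  (via GRN)
DOK: 2  (via QRY)
BRV: 3  (via DOK)
IVY: 3  (via QRY)
TOR: 4  (via BRV)
Shortest route: GRN–QRY–DOK–BRV–TOR = 4 min.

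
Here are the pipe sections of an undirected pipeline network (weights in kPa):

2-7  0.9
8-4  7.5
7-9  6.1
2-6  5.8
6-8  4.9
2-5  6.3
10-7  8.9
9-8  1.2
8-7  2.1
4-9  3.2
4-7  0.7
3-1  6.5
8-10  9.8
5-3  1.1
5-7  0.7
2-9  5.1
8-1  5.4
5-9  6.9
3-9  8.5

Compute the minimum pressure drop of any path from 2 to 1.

Settle nodes by increasing distance from 2:
2: 0
7: 0.9  (via 2)
4: 1.6  (via 7)
5: 1.6  (via 7)
3: 2.7  (via 5)
8: 3  (via 7)
9: 4.2  (via 8)
6: 5.8  (via 2)
1: 8.4  (via 8)
Shortest route: 2–7–8–1 = 8.4 kPa.

8.4 kPa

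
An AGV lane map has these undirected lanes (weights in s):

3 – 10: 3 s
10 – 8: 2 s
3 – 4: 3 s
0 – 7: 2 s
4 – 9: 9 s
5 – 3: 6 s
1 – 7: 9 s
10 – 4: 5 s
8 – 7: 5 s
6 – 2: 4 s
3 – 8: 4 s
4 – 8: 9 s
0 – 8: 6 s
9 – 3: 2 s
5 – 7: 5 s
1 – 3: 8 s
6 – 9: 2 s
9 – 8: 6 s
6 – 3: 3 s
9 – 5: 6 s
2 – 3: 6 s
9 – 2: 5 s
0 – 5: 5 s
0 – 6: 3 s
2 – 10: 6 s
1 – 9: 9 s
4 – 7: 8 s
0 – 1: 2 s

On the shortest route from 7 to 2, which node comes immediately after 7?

0

Compare a few routes:
7 → 0 → 6 → 2: 2+3+4 = 9
7 → 0 → 6 → 9 → 2: 2+3+2+5 = 12
7 → 8 → 10 → 2: 5+2+6 = 13
The minimum is 9 s via 7 → 0 → 6 → 2.
So from 7 the first move is to 0.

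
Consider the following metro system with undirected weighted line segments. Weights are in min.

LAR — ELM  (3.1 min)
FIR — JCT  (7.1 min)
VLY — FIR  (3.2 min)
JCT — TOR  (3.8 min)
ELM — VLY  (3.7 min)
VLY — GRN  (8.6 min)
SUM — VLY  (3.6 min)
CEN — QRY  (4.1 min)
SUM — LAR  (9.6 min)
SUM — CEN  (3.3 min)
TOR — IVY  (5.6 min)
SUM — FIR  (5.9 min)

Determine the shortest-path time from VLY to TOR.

14.1 min

Shortest distances from VLY:
VLY: 0
FIR: 3.2  (via VLY)
SUM: 3.6  (via VLY)
ELM: 3.7  (via VLY)
LAR: 6.8  (via ELM)
CEN: 6.9  (via SUM)
GRN: 8.6  (via VLY)
JCT: 10.3  (via FIR)
QRY: 11  (via CEN)
TOR: 14.1  (via JCT)
Shortest route: VLY–FIR–JCT–TOR = 14.1 min.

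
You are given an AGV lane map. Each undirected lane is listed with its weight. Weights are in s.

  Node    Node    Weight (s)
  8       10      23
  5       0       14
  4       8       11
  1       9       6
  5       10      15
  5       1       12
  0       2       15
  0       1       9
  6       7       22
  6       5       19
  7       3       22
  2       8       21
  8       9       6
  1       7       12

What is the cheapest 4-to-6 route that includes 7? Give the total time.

57 s

Best 4 to 7: 4 → 8 → 9 → 1 → 7 costing 35
Best 7 to 6: 7 → 6 costing 22
Total via 7: 35 + 22 = 57 s.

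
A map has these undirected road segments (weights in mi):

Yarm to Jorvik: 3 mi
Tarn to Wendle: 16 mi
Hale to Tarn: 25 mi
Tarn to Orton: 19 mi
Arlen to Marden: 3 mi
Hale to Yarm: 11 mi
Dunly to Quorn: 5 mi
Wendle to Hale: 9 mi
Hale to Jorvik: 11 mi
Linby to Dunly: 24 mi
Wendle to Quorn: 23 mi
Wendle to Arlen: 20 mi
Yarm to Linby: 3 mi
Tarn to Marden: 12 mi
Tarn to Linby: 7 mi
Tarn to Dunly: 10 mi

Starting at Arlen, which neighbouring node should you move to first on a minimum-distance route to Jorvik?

Enumerating some paths:
Arlen–Marden–Tarn–Linby–Yarm–Jorvik: 3+12+7+3+3 = 28
Arlen–Wendle–Hale–Jorvik: 20+9+11 = 40
Arlen–Wendle–Hale–Yarm–Jorvik: 20+9+11+3 = 43
Cheapest is Arlen–Marden–Tarn–Linby–Yarm–Jorvik at 28 mi.
So from Arlen the first move is to Marden.

Marden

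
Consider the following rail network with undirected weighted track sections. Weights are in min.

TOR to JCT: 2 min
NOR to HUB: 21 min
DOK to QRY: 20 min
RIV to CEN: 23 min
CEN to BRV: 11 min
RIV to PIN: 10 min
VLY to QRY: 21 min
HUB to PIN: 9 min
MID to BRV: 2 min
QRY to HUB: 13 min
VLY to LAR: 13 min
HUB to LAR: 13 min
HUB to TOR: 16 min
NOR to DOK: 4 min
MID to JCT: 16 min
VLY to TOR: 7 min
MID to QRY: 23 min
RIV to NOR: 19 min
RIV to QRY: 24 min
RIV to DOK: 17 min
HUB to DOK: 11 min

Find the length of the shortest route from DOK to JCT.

Running Dijkstra from DOK:
DOK: 0
NOR: 4  (via DOK)
HUB: 11  (via DOK)
RIV: 17  (via DOK)
PIN: 20  (via HUB)
QRY: 20  (via DOK)
LAR: 24  (via HUB)
TOR: 27  (via HUB)
JCT: 29  (via TOR)
Shortest route: DOK–HUB–TOR–JCT = 29 min.

29 min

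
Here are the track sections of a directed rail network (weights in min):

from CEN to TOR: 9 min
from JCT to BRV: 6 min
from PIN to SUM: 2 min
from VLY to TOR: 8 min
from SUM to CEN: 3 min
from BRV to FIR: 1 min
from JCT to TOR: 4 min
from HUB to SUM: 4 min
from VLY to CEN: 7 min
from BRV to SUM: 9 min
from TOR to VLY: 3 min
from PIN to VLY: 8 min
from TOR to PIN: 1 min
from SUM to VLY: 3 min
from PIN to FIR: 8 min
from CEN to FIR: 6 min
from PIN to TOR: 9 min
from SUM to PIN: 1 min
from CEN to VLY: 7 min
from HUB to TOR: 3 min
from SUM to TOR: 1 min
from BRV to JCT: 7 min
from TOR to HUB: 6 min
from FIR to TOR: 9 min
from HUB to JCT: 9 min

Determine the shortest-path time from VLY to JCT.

23 min

Shortest distances from VLY:
VLY: 0
CEN: 7  (via VLY)
TOR: 8  (via VLY)
PIN: 9  (via TOR)
SUM: 11  (via PIN)
FIR: 13  (via CEN)
HUB: 14  (via TOR)
JCT: 23  (via HUB)
Shortest route: VLY–TOR–HUB–JCT = 23 min.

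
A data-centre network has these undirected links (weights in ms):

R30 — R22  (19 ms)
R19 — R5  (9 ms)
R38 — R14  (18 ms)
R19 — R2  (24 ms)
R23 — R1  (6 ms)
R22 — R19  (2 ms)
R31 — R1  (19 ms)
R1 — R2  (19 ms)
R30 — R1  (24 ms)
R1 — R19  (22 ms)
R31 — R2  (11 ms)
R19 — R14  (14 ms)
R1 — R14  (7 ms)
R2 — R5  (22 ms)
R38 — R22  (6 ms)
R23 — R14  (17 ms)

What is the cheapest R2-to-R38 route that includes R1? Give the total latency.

44 ms

Best R2 to R1: R2 → R1 costing 19
Shortest R1→R38: R1 → R14 → R38 = 25
Total via R1: 19 + 25 = 44 ms.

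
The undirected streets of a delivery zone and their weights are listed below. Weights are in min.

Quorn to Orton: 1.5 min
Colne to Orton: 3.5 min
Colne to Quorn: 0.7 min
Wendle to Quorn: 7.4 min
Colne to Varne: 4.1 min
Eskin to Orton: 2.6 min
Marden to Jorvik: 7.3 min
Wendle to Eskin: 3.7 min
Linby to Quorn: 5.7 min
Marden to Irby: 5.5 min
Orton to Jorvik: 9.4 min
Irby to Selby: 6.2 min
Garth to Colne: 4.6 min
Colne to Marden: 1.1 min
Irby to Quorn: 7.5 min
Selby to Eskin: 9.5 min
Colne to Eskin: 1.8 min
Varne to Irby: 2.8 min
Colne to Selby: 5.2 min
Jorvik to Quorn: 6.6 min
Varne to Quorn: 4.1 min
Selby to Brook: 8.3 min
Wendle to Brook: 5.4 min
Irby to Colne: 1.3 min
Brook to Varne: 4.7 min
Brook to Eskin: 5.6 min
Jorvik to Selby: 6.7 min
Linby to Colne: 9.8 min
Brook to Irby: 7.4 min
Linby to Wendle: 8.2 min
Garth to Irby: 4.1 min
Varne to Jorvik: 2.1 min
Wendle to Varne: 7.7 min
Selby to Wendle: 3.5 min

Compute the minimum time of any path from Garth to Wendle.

Shortest distances from Garth:
Garth: 0
Irby: 4.1  (via Garth)
Colne: 4.6  (via Garth)
Quorn: 5.3  (via Colne)
Marden: 5.7  (via Colne)
Eskin: 6.4  (via Colne)
Orton: 6.8  (via Quorn)
Varne: 6.9  (via Irby)
Jorvik: 9  (via Varne)
Selby: 9.8  (via Colne)
Wendle: 10.1  (via Eskin)
Shortest route: Garth–Colne–Eskin–Wendle = 10.1 min.

10.1 min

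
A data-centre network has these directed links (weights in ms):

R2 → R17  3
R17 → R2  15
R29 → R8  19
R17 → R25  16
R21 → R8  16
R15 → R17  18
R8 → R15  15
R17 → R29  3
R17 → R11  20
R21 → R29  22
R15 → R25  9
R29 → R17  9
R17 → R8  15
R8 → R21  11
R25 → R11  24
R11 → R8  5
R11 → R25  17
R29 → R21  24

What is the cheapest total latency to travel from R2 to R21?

Running Dijkstra from R2:
R2: 0
R17: 3  (via R2)
R29: 6  (via R17)
R8: 18  (via R17)
R25: 19  (via R17)
R11: 23  (via R17)
R21: 29  (via R8)
Shortest route: R2–R17–R8–R21 = 29 ms.

29 ms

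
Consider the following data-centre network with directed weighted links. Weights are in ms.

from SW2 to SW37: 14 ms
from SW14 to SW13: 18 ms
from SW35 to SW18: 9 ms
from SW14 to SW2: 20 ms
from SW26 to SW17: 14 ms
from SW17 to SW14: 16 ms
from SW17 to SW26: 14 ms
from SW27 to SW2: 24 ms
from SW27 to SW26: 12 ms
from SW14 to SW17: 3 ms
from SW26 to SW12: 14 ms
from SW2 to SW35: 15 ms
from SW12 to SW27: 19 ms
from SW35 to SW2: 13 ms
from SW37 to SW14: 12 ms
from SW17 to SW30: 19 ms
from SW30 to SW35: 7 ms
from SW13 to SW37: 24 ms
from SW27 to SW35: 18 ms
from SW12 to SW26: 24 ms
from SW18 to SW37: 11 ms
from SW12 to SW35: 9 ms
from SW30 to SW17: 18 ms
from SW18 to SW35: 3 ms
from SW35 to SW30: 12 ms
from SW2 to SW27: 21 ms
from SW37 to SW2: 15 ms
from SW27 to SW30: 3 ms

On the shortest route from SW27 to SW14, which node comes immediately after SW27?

SW30

Enumerating some paths:
SW27 - SW30 - SW17 - SW14: 3+18+16 = 37
SW27 - SW26 - SW17 - SW14: 12+14+16 = 42
The minimum is 37 ms via SW27 - SW30 - SW17 - SW14.
So from SW27 the first move is to SW30.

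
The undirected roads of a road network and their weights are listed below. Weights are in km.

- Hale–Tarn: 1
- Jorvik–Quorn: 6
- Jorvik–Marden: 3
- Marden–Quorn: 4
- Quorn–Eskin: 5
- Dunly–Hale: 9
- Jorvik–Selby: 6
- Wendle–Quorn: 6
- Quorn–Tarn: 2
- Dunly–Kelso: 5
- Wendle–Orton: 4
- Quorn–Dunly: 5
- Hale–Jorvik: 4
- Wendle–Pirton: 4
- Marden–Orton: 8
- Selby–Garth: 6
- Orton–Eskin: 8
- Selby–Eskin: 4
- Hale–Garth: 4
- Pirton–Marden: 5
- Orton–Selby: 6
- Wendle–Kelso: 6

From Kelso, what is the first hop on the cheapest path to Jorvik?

Enumerating some paths:
Kelso - Dunly - Quorn - Jorvik: 5+5+6 = 16
Kelso - Dunly - Quorn - Tarn - Hale - Jorvik: 5+5+2+1+4 = 17
Cheapest is Kelso - Dunly - Quorn - Jorvik at 16 km.
So from Kelso the first move is to Dunly.

Dunly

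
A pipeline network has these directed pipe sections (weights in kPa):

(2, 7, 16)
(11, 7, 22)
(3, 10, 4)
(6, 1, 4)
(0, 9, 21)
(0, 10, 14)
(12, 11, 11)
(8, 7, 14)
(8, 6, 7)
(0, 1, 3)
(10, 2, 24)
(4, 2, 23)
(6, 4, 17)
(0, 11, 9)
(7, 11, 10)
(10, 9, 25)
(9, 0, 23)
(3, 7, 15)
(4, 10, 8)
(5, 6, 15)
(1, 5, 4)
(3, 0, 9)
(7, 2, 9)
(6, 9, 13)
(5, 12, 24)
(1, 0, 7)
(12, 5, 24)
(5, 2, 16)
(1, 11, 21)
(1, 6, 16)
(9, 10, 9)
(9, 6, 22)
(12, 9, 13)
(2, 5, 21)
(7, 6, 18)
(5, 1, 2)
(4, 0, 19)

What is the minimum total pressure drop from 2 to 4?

Shortest distances from 2:
2: 0
7: 16  (via 2)
5: 21  (via 2)
1: 23  (via 5)
11: 26  (via 7)
0: 30  (via 1)
6: 34  (via 7)
10: 44  (via 0)
12: 45  (via 5)
9: 47  (via 6)
4: 51  (via 6)
Shortest route: 2–7–6–4 = 51 kPa.

51 kPa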